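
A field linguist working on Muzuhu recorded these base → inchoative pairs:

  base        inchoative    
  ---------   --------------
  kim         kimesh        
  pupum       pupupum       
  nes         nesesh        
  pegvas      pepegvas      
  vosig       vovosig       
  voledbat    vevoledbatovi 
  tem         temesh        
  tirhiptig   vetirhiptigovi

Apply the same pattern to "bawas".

babawas

tem and pupum both end in -m yet inflect differently (temesh, pupupum), so the final letter is not what conditions the rule; the number of vowels is.
"bawas" has 2 vowels. The stems with 2 vowels (pupum → pupupum, vosig → vovosig, pegvas → pepegvas) repeat the first consonant+vowel as a prefix.
The other patterns: stems with 1 vowel add -esh; stems with 3 vowels add ve- … -ovi around the stem.
So bawas → babawas.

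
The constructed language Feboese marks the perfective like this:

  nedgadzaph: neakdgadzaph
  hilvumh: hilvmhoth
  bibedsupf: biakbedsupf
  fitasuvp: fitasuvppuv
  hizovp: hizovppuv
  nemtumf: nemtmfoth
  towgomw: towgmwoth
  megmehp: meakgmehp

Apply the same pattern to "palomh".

palmhoth

"palomh" has second-to-last letter 'm'. The stems whose second-to-last letter is 'm' (nemtumf → nemtmfoth, hilvumh → hilvmhoth, towgomw → towgmwoth) delete the last vowel and add -oth.
The other patterns: stems whose second-to-last letter is 'v' double the final consonant and add -uv; stems whose second-to-last letter is 'h' or 'p' insert -ak- after the first vowel.
So palomh → palmhoth.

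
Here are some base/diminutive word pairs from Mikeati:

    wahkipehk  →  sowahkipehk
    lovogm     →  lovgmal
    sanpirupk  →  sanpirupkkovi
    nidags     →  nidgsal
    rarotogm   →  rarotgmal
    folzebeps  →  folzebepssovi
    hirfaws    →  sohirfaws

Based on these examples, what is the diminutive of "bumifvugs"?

nidags and folzebeps both end in -s yet inflect differently (nidgsal, folzebepssovi), so the final letter is not what conditions the rule; the second-to-last letter is.
"bumifvugs" has second-to-last letter 'g'. The stems whose second-to-last letter is 'g' (nidags → nidgsal, lovogm → lovgmal, rarotogm → rarotgmal) delete the last vowel and add -al.
The other patterns: stems whose second-to-last letter is 'p' double the final consonant and add -ovi; stems whose second-to-last letter is 'h' or 'w' add the prefix so-.
So bumifvugs → bumifvgsal.

bumifvgsal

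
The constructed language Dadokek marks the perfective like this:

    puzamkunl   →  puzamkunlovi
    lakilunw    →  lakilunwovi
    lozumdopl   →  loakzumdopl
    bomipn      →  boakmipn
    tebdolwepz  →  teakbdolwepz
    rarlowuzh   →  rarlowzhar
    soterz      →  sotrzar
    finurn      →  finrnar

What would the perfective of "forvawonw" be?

forvawonwovi

puzamkunl and lozumdopl both end in -l yet inflect differently (puzamkunlovi, loakzumdopl), so the final letter is not what conditions the rule; the second-to-last letter is.
"forvawonw" has second-to-last letter 'n'. The stems whose second-to-last letter is 'n' (puzamkunl → puzamkunlovi, lakilunw → lakilunwovi) add -ovi.
The other patterns: stems whose second-to-last letter is 'p' insert -ak- after the first vowel; stems whose second-to-last letter is 'r' or 'z' delete the last vowel and add -ar.
So forvawonw → forvawonwovi.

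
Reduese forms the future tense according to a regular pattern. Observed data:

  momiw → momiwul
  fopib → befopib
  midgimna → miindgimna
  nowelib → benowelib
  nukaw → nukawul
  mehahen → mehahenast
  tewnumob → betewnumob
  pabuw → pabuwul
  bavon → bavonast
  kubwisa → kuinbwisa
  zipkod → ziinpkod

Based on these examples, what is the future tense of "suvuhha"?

bavon and tewnumob both have last vowel 'o' yet inflect differently (bavonast, betewnumob), so the last vowel is not what conditions the rule; the final letter is.
"suvuhha" ends in -a. The stems ending in -a (kubwisa → kuinbwisa, midgimna → miindgimna) insert -in- after the first vowel.
The other patterns: stems ending in -n add -ast; stems ending in -b add the prefix be-; stems ending in -w add -ul.
So suvuhha → suinvuhha.

suinvuhha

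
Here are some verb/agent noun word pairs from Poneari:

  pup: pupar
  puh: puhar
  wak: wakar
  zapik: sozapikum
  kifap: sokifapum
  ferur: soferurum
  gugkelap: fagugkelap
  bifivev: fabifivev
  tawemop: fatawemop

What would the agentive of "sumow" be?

sosumowum

wak and zapik both end in -k yet inflect differently (wakar, sozapikum), so the final letter is not what conditions the rule; the number of vowels is.
"sumow" has 2 vowels. The stems with 2 vowels (zapik → sozapikum, kifap → sokifapum, ferur → soferurum) add so- … -um around the stem.
So sumow → sosumowum.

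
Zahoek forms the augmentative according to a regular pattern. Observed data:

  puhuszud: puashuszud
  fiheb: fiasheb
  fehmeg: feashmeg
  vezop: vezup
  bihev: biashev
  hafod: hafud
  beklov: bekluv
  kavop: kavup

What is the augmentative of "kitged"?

beklov and bihev both end in -v yet inflect differently (bekluv, biashev), so the final letter is not what conditions the rule; the last vowel is.
"kitged" has last vowel 'e'. The stems whose last vowel is 'e' (bihev → biashev, fehmeg → feashmeg, fiheb → fiasheb) insert -as- after the first vowel.
The other pattern: stems whose last vowel is 'o' change the last vowel to 'u'.
So kitged → kiastged.

kiastged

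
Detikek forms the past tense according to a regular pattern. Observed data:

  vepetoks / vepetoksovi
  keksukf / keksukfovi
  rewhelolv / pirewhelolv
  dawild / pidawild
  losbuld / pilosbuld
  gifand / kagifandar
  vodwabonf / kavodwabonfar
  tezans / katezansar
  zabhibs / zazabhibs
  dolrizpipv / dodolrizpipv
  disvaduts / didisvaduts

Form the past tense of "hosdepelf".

pihosdepelf

dawild and gifand both end in -d yet inflect differently (pidawild, kagifandar), so the final letter is not what conditions the rule; the second-to-last letter is.
"hosdepelf" has second-to-last letter 'l'. The stems whose second-to-last letter is 'l' (rewhelolv → pirewhelolv, dawild → pidawild, losbuld → pilosbuld) add the prefix pi-.
The other patterns: stems whose second-to-last letter is 'k' add -ovi; stems whose second-to-last letter is 'n' add ka- … -ar around the stem; stems whose second-to-last letter is 'b', 'p' or 't' repeat the first consonant+vowel as a prefix.
So hosdepelf → pihosdepelf.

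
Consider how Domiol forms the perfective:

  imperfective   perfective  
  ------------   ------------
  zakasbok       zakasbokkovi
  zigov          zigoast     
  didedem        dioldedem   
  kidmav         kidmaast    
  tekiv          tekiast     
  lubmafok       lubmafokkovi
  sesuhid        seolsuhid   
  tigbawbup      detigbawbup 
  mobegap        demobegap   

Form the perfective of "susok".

susokkovi

zakasbok and zigov both have last vowel 'o' yet inflect differently (zakasbokkovi, zigoast), so the last vowel is not what conditions the rule; the final letter is.
"susok" ends in -k. The stems ending in -k (zakasbok → zakasbokkovi, lubmafok → lubmafokkovi) double the final consonant and add -ovi.
So susok → susokkovi.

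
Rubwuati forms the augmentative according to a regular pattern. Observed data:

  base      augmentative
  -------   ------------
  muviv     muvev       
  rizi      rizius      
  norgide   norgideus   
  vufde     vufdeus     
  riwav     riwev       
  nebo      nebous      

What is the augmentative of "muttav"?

rizi and muviv both have last vowel 'i' yet inflect differently (rizius, muvev), so the last vowel is not what conditions the rule; whether the stem ends in a vowel or a consonant is.
"muttav" ends in a consonant. The stems ending in a consonant (riwav → riwev, muviv → muvev) change the last vowel to 'e'.
So muttav → muttev.

muttev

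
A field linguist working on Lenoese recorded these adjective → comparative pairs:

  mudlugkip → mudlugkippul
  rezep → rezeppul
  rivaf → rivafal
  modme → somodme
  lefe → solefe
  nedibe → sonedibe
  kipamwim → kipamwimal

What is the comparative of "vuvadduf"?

nedibe and rezep both have last vowel 'e' yet inflect differently (sonedibe, rezeppul), so the last vowel is not what conditions the rule; the final letter is.
"vuvadduf" ends in -f. The one such stem in the data (rivaf → rivafal) adds -al, so the same rule applies.
The other patterns: stems ending in -e add the prefix so-; stems ending in -p double the final consonant and add -ul.
So vuvadduf → vuvaddufal.

vuvaddufal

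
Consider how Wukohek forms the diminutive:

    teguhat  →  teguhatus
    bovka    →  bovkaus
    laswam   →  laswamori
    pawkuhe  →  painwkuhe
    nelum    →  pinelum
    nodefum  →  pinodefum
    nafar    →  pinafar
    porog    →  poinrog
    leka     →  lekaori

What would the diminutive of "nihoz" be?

pinihoz

nodefum and laswam both end in -m yet inflect differently (pinodefum, laswamori), so the final letter is not what conditions the rule; the first letter is.
"nihoz" begins with n-. The stems beginning with n- (nodefum → pinodefum, nafar → pinafar, nelum → pinelum) add the prefix pi-.
The other patterns: stems beginning with p- insert -in- after the first vowel; stems beginning with l- add -ori; stems beginning with b- or t- add -us.
So nihoz → pinihoz.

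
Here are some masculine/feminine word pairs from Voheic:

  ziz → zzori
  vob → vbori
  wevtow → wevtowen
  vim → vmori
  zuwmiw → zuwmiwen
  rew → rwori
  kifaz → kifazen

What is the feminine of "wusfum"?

rew and zuwmiw both end in -w yet inflect differently (rwori, zuwmiwen), so the final letter is not what conditions the rule; the number of vowels is.
"wusfum" has 2 vowels. The stems with 2 vowels (zuwmiw → zuwmiwen, wevtow → wevtowen, kifaz → kifazen) add -en.
The other pattern: stems with 1 vowel delete the last vowel and add -ori.
So wusfum → wusfumen.

wusfumen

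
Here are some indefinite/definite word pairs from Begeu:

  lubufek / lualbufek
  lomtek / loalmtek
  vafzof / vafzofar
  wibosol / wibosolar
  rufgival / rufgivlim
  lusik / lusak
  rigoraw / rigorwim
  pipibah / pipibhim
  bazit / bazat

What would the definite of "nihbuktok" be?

lusik and lomtek both end in -k yet inflect differently (lusak, loalmtek), so the final letter is not what conditions the rule; the last vowel is.
"nihbuktok" has last vowel 'o'. The stems whose last vowel is 'o' (wibosol → wibosolar, vafzof → vafzofar) add -ar.
So nihbuktok → nihbuktokar.

nihbuktokar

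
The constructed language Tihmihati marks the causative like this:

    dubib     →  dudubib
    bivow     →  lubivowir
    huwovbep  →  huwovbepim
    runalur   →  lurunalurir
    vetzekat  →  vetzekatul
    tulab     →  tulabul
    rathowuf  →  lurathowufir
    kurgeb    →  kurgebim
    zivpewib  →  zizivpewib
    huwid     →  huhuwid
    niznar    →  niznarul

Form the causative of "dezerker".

dezerkerim

kurgeb and zivpewib both end in -b yet inflect differently (kurgebim, zizivpewib), so the final letter is not what conditions the rule; the last vowel is.
"dezerker" has last vowel 'e'. The stems whose last vowel is 'e' (kurgeb → kurgebim, huwovbep → huwovbepim) add -im.
So dezerker → dezerkerim.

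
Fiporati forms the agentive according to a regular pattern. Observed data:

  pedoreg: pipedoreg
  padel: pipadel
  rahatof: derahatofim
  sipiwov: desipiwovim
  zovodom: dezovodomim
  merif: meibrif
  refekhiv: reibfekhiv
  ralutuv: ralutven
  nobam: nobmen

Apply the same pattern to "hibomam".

"hibomam" has last vowel 'a'. The one such stem in the data (nobam → nobmen) deletes the last vowel and adds -en (as does ralutuv), so the same rule applies.
The other patterns: stems whose last vowel is 'e' add the prefix pi-; stems whose last vowel is 'o' add de- … -im around the stem; stems whose last vowel is 'i' insert -ib- after the first vowel.
So hibomam → hibommen.

hibommen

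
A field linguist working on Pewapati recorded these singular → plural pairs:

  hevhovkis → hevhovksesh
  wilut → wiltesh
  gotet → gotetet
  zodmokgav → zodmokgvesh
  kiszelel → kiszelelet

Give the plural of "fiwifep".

gotet and wilut both end in -t yet inflect differently (gotetet, wiltesh), so the final letter is not what conditions the rule; the last vowel is.
"fiwifep" has last vowel 'e'. The stems whose last vowel is 'e' (kiszelel → kiszelelet, gotet → gotetet) add -et.
The other pattern: stems whose last vowel is 'a', 'i' or 'u' delete the last vowel and add -esh.
So fiwifep → fiwifepet.

fiwifepet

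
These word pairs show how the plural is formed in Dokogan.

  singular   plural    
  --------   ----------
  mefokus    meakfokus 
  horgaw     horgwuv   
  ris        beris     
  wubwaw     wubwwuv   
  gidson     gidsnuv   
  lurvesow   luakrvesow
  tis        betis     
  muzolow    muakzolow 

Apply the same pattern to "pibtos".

pibtsuv

ris and mefokus both end in -s yet inflect differently (beris, meakfokus), so the final letter is not what conditions the rule; the number of vowels is.
"pibtos" has 2 vowels. The stems with 2 vowels (wubwaw → wubwwuv, gidson → gidsnuv, horgaw → horgwuv) delete the last vowel and add -uv.
The other patterns: stems with 1 vowel add the prefix be-; stems with 3 vowels insert -ak- after the first vowel.
So pibtos → pibtsuv.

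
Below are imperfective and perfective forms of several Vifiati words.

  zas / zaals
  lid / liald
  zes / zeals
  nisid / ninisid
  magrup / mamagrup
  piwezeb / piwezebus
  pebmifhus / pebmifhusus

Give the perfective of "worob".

woworob

"worob" has 2 vowels. The stems with 2 vowels (nisid → ninisid, magrup → mamagrup) repeat the first consonant+vowel as a prefix.
The other patterns: stems with 1 vowel insert -al- after the first vowel; stems with 3 vowels add -us.
So worob → woworob.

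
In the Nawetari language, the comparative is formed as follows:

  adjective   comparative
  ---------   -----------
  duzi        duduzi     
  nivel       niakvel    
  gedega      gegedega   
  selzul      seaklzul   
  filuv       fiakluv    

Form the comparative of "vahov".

vaakhov

filuv and duzi both have 2 vowels yet inflect differently (fiakluv, duduzi), so the number of vowels is not what conditions the rule; whether the stem ends in a vowel or a consonant is.
"vahov" ends in a consonant. The stems ending in a consonant (filuv → fiakluv, nivel → niakvel, selzul → seaklzul) insert -ak- after the first vowel.
The other pattern: stems ending in a vowel repeat the first consonant+vowel as a prefix.
So vahov → vaakhov.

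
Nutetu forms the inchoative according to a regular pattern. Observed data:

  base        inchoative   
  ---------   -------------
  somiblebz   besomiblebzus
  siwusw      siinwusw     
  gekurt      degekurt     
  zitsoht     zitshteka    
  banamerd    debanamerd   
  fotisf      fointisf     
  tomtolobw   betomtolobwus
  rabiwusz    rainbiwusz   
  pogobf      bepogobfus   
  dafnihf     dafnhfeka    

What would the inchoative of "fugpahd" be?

fugphdeka

fotisf and pogobf both end in -f yet inflect differently (fointisf, bepogobfus), so the final letter is not what conditions the rule; the second-to-last letter is.
"fugpahd" has second-to-last letter 'h'. The stems whose second-to-last letter is 'h' (zitsoht → zitshteka, dafnihf → dafnhfeka) delete the last vowel and add -eka.
The other patterns: stems whose second-to-last letter is 's' insert -in- after the first vowel; stems whose second-to-last letter is 'b' add be- … -us around the stem; stems whose second-to-last letter is 'r' add the prefix de-.
So fugpahd → fugphdeka.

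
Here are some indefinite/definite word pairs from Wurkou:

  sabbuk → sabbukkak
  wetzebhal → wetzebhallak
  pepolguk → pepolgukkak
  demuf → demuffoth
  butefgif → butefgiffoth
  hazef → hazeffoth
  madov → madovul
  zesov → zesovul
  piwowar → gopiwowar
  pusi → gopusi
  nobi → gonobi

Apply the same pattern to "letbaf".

"letbaf" ends in -f. The stems ending in -f (demuf → demuffoth, butefgif → butefgiffoth, hazef → hazeffoth) double the final consonant and add -oth.
The other patterns: stems ending in -k or -l double the final consonant and add -ak; stems ending in -v add -ul; stems ending in -i or -r add the prefix go-.
So letbaf → letbaffoth.

letbaffoth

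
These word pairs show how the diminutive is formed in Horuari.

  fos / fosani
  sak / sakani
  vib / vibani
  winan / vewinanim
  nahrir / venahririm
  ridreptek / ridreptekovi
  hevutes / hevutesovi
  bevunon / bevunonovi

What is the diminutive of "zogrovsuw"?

"zogrovsuw" has 3 vowels. The stems with 3 vowels (ridreptek → ridreptekovi, hevutes → hevutesovi, bevunon → bevunonovi) add -ovi.
The other patterns: stems with 1 vowel add -ani; stems with 2 vowels add ve- … -im around the stem.
So zogrovsuw → zogrovsuwovi.

zogrovsuwovi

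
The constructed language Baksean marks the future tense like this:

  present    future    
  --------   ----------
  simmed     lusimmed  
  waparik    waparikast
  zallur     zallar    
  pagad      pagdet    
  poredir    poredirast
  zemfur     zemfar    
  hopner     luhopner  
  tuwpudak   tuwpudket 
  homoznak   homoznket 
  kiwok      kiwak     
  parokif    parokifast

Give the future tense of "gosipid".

gosipidast

tuwpudak and kiwok both end in -k yet inflect differently (tuwpudket, kiwak), so the final letter is not what conditions the rule; the last vowel is.
"gosipid" has last vowel 'i'. The stems whose last vowel is 'i' (waparik → waparikast, parokif → parokifast, poredir → poredirast) add -ast.
So gosipid → gosipidast.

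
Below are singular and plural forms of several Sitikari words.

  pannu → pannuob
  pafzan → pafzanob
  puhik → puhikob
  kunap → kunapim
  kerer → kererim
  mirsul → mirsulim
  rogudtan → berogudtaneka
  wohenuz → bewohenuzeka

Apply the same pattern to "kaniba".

"kaniba" begins with k-. The stems beginning with k- (kunap → kunapim, kerer → kererim) add -im.
So kaniba → kanibaim.

kanibaim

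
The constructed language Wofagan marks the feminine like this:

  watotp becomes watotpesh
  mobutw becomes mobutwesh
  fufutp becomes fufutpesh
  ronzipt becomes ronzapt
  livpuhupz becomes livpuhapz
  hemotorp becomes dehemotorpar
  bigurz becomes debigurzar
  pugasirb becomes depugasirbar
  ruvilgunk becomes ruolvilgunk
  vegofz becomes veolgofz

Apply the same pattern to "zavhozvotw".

zavhozvotwesh

watotp and hemotorp both end in -p yet inflect differently (watotpesh, dehemotorpar), so the final letter is not what conditions the rule; the second-to-last letter is.
"zavhozvotw" has second-to-last letter 't'. The stems whose second-to-last letter is 't' (watotp → watotpesh, mobutw → mobutwesh, fufutp → fufutpesh) add -esh.
The other patterns: stems whose second-to-last letter is 'p' change the last vowel to 'a'; stems whose second-to-last letter is 'r' add de- … -ar around the stem; stems whose second-to-last letter is 'f' or 'n' insert -ol- after the first vowel.
So zavhozvotw → zavhozvotwesh.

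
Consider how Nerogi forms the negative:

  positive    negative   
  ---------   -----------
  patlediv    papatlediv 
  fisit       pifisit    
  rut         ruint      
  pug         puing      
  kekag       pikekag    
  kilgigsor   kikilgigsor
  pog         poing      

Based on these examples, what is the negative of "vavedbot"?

vavavedbot

rut and fisit both end in -t yet inflect differently (ruint, pifisit), so the final letter is not what conditions the rule; the number of vowels is.
"vavedbot" has 3 vowels. The stems with 3 vowels (patlediv → papatlediv, kilgigsor → kikilgigsor) repeat the first consonant+vowel as a prefix.
The other patterns: stems with 1 vowel insert -in- after the first vowel; stems with 2 vowels add the prefix pi-.
So vavedbot → vavavedbot.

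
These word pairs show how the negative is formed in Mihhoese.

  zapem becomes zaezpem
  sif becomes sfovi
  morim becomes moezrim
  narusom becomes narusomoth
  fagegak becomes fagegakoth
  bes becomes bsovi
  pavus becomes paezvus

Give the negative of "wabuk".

waezbuk

"wabuk" has 2 vowels. The stems with 2 vowels (zapem → zaezpem, pavus → paezvus, morim → moezrim) insert -ez- after the first vowel.
The other patterns: stems with 1 vowel delete the last vowel and add -ovi; stems with 3 vowels add -oth.
So wabuk → waezbuk.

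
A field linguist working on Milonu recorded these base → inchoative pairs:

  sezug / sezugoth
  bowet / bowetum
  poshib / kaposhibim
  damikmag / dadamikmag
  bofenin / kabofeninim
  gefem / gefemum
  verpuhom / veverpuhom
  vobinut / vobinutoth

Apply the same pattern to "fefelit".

sezug and damikmag both end in -g yet inflect differently (sezugoth, dadamikmag), so the final letter is not what conditions the rule; the last vowel is.
"fefelit" has last vowel 'i'. The stems whose last vowel is 'i' (poshib → kaposhibim, bofenin → kabofeninim) add ka- … -im around the stem.
So fefelit → kafefelitim.

kafefelitim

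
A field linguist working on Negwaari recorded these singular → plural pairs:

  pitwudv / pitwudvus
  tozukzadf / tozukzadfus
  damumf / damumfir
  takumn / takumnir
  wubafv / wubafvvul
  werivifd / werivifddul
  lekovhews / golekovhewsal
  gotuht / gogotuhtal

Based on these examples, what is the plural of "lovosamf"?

"lovosamf" has second-to-last letter 'm'. The stems whose second-to-last letter is 'm' (damumf → damumfir, takumn → takumnir) add -ir.
The other patterns: stems whose second-to-last letter is 'd' add -us; stems whose second-to-last letter is 'f' double the final consonant and add -ul; stems whose second-to-last letter is 'h' or 'w' add go- … -al around the stem.
So lovosamf → lovosamfir.

lovosamfir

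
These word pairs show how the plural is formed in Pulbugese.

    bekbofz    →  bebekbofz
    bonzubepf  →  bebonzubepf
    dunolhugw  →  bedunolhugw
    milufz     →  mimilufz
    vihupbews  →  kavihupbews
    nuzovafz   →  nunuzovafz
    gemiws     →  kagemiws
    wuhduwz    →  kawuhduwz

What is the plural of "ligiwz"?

wuhduwz and nuzovafz both end in -z yet inflect differently (kawuhduwz, nunuzovafz), so the final letter is not what conditions the rule; the second-to-last letter is.
"ligiwz" has second-to-last letter 'w'. The stems whose second-to-last letter is 'w' (gemiws → kagemiws, wuhduwz → kawuhduwz, vihupbews → kavihupbews) add the prefix ka-.
So ligiwz → kaligiwz.

kaligiwz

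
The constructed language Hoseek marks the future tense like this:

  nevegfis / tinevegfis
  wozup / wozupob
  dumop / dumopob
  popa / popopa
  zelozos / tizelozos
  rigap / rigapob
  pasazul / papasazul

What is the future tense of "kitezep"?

zelozos and dumop both have last vowel 'o' yet inflect differently (tizelozos, dumopob), so the last vowel is not what conditions the rule; the final letter is.
"kitezep" ends in -p. The stems ending in -p (wozup → wozupob, dumop → dumopob, rigap → rigapob) add -ob.
So kitezep → kitezepob.

kitezepob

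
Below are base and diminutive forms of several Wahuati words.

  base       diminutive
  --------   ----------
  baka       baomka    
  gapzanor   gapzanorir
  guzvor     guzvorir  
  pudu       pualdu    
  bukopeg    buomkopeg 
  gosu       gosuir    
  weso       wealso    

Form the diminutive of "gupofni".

gosu and pudu both end in -u yet inflect differently (gosuir, pualdu), so the final letter is not what conditions the rule; the first letter is.
"gupofni" begins with g-. The stems beginning with g- (guzvor → guzvorir, gapzanor → gapzanorir, gosu → gosuir) add -ir.
So gupofni → gupofniir.

gupofniir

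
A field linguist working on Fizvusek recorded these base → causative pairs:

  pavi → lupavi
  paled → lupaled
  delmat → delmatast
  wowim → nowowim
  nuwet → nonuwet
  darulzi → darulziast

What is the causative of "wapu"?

pavi and darulzi both end in -i yet inflect differently (lupavi, darulziast), so the final letter is not what conditions the rule; the first letter is.
"wapu" begins with w-. The one such stem in the data (wowim → nowowim) adds the prefix no-, so the same rule applies.
The other patterns: stems beginning with p- add the prefix lu-; stems beginning with d- add -ast.
So wapu → nowapu.

nowapu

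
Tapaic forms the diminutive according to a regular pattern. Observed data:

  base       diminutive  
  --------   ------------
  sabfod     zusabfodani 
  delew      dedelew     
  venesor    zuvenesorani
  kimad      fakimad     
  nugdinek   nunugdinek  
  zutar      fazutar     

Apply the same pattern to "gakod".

zugakodani

venesor and zutar both end in -r yet inflect differently (zuvenesorani, fazutar), so the final letter is not what conditions the rule; the last vowel is.
"gakod" has last vowel 'o'. The stems whose last vowel is 'o' (venesor → zuvenesorani, sabfod → zusabfodani) add zu- … -ani around the stem.
The other patterns: stems whose last vowel is 'e' repeat the first consonant+vowel as a prefix; stems whose last vowel is 'a' add the prefix fa-.
So gakod → zugakodani.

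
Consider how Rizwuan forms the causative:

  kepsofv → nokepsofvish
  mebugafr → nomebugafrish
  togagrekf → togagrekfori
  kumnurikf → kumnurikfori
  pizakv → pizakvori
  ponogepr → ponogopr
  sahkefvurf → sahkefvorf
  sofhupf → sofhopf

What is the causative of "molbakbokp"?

"molbakbokp" has second-to-last letter 'k'. The stems whose second-to-last letter is 'k' (togagrekf → togagrekfori, kumnurikf → kumnurikfori, pizakv → pizakvori) add -ori.
The other patterns: stems whose second-to-last letter is 'f' add no- … -ish around the stem; stems whose second-to-last letter is 'p' or 'r' change the last vowel to 'o'.
So molbakbokp → molbakbokpori.

molbakbokpori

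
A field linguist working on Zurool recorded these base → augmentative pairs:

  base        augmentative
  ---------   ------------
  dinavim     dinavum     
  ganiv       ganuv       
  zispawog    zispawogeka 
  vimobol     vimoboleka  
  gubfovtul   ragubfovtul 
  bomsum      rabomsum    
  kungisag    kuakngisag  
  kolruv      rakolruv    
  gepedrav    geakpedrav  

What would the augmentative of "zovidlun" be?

razovidlun

gepedrav and kolruv both end in -v yet inflect differently (geakpedrav, rakolruv), so the final letter is not what conditions the rule; the last vowel is.
"zovidlun" has last vowel 'u'. The stems whose last vowel is 'u' (kolruv → rakolruv, gubfovtul → ragubfovtul, bomsum → rabomsum) add the prefix ra-.
So zovidlun → razovidlun.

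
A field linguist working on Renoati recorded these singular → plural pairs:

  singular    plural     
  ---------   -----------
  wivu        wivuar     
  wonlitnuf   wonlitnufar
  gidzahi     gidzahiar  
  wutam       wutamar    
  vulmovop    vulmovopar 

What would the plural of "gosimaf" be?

gosimafar

Every pair shown (wivu → wivuar, wonlitnuf → wonlitnufar, gidzahi → gidzahiar, …) follows the same rule: add -ar.
So gosimaf → gosimafar.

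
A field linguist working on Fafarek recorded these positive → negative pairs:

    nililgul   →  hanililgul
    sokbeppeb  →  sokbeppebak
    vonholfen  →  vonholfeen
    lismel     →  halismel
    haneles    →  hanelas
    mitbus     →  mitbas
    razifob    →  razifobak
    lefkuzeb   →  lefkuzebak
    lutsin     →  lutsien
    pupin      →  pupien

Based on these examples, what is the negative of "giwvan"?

haneles and vonholfen both have last vowel 'e' yet inflect differently (hanelas, vonholfeen), so the last vowel is not what conditions the rule; the final letter is.
"giwvan" ends in -n. The stems ending in -n (vonholfen → vonholfeen, lutsin → lutsien, pupin → pupien) drop the final letter and add -en.
So giwvan → giwvaen.

giwvaen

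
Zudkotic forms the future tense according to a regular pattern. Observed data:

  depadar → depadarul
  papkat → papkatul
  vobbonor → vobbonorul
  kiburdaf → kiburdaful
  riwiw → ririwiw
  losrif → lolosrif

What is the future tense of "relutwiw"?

kiburdaf and losrif both end in -f yet inflect differently (kiburdaful, lolosrif), so the final letter is not what conditions the rule; the last vowel is.
"relutwiw" has last vowel 'i'. The stems whose last vowel is 'i' (riwiw → ririwiw, losrif → lolosrif) repeat the first consonant+vowel as a prefix.
The other pattern: stems whose last vowel is 'a' or 'o' add -ul.
So relutwiw → rerelutwiw.

rerelutwiw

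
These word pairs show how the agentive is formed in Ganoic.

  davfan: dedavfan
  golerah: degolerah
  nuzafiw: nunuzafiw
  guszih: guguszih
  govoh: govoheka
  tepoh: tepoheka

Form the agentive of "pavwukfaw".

depavwukfaw

golerah and guszih both end in -h yet inflect differently (degolerah, guguszih), so the final letter is not what conditions the rule; the last vowel is.
"pavwukfaw" has last vowel 'a'. The stems whose last vowel is 'a' (davfan → dedavfan, golerah → degolerah) add the prefix de-.
So pavwukfaw → depavwukfaw.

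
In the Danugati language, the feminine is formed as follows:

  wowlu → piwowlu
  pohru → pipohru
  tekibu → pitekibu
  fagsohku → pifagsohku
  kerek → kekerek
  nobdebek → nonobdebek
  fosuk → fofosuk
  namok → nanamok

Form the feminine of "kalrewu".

"kalrewu" ends in -u. The stems ending in -u (wowlu → piwowlu, pohru → pipohru, tekibu → pitekibu) add the prefix pi-.
The other pattern: stems ending in -k repeat the first consonant+vowel as a prefix.
So kalrewu → pikalrewu.

pikalrewu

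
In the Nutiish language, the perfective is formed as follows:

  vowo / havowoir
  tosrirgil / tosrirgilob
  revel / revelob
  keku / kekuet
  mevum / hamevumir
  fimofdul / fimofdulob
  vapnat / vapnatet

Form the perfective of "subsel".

"subsel" ends in -l. The stems ending in -l (revel → revelob, fimofdul → fimofdulob, tosrirgil → tosrirgilob) add -ob.
The other patterns: stems ending in -t or -u add -et; stems ending in -m or -o add ha- … -ir around the stem.
So subsel → subselob.

subselob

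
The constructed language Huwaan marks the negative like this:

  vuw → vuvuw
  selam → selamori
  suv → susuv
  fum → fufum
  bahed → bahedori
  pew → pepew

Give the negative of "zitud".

"zitud" has 2 vowels. The stems with 2 vowels (bahed → bahedori, selam → selamori) add -ori.
The other pattern: stems with 1 vowel repeat the first consonant+vowel as a prefix.
So zitud → zitudori.

zitudori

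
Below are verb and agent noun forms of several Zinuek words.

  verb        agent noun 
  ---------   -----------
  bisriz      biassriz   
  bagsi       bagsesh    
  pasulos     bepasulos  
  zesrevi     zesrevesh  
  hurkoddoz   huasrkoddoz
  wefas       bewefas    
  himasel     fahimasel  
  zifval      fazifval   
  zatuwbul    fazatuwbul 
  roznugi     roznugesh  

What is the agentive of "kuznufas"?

bekuznufas

bisriz and roznugi both have last vowel 'i' yet inflect differently (biassriz, roznugesh), so the last vowel is not what conditions the rule; the final letter is.
"kuznufas" ends in -s. The stems ending in -s (wefas → bewefas, pasulos → bepasulos) add the prefix be-.
So kuznufas → bekuznufas.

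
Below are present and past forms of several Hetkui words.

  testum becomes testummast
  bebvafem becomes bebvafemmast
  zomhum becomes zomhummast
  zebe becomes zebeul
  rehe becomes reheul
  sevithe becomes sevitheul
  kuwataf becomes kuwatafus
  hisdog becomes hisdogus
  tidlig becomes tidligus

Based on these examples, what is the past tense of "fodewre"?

fodewreul

bebvafem and zebe both have last vowel 'e' yet inflect differently (bebvafemmast, zebeul), so the last vowel is not what conditions the rule; the final letter is.
"fodewre" ends in -e. The stems ending in -e (zebe → zebeul, rehe → reheul, sevithe → sevitheul) add -ul.
So fodewre → fodewreul.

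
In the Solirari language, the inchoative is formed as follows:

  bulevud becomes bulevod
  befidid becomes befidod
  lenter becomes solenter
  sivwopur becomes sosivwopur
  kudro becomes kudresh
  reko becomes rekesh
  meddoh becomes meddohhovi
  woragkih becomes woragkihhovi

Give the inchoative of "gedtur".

sogedtur

bulevud and sivwopur both have last vowel 'u' yet inflect differently (bulevod, sosivwopur), so the last vowel is not what conditions the rule; the final letter is.
"gedtur" ends in -r. The stems ending in -r (lenter → solenter, sivwopur → sosivwopur) add the prefix so-.
The other patterns: stems ending in -d change the last vowel to 'o'; stems ending in -o drop the final letter and add -esh; stems ending in -h double the final consonant and add -ovi.
So gedtur → sogedtur.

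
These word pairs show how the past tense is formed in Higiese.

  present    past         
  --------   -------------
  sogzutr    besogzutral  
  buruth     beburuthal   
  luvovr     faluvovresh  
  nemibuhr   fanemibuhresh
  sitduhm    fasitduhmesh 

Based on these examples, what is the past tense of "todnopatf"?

"todnopatf" has second-to-last letter 't'. The stems whose second-to-last letter is 't' (sogzutr → besogzutral, buruth → beburuthal) add be- … -al around the stem.
The other pattern: stems whose second-to-last letter is 'h' or 'v' add fa- … -esh around the stem.
So todnopatf → betodnopatfal.

betodnopatfal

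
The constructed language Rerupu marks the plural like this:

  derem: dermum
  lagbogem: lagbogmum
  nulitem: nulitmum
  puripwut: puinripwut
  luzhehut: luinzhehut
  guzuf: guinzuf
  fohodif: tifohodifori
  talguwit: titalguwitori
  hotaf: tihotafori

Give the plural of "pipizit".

tipipizitori

"pipizit" has last vowel 'i'. The stems whose last vowel is 'i' (fohodif → tifohodifori, talguwit → titalguwitori) add ti- … -ori around the stem.
So pipizit → tipipizitori.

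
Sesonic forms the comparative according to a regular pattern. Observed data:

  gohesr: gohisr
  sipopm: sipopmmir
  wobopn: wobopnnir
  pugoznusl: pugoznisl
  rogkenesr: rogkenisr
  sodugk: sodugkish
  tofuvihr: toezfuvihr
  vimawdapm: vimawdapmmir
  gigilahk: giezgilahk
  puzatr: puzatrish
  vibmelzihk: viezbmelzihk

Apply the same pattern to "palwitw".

"palwitw" has second-to-last letter 't'. The one such stem in the data (puzatr → puzatrish) adds -ish, so the same rule applies.
The other patterns: stems whose second-to-last letter is 'h' insert -ez- after the first vowel; stems whose second-to-last letter is 'p' double the final consonant and add -ir; stems whose second-to-last letter is 's' change the last vowel to 'i'.
So palwitw → palwitwish.

palwitwish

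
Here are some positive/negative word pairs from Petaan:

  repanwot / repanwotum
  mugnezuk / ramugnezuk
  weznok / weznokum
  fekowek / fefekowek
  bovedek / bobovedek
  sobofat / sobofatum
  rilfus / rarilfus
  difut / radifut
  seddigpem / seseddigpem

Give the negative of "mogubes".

bovedek and mugnezuk both end in -k yet inflect differently (bobovedek, ramugnezuk), so the final letter is not what conditions the rule; the last vowel is.
"mogubes" has last vowel 'e'. The stems whose last vowel is 'e' (seddigpem → seseddigpem, bovedek → bobovedek, fekowek → fefekowek) repeat the first consonant+vowel as a prefix.
So mogubes → momogubes.

momogubes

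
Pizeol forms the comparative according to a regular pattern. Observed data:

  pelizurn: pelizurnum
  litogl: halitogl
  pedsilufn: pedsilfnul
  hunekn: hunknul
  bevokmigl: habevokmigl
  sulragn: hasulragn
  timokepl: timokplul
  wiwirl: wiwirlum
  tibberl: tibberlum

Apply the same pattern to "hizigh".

hahizigh

tibberl and bevokmigl both end in -l yet inflect differently (tibberlum, habevokmigl), so the final letter is not what conditions the rule; the second-to-last letter is.
"hizigh" has second-to-last letter 'g'. The stems whose second-to-last letter is 'g' (bevokmigl → habevokmigl, sulragn → hasulragn, litogl → halitogl) add the prefix ha-.
So hizigh → hahizigh.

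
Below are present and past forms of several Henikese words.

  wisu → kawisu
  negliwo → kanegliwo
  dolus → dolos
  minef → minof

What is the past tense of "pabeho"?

kapabeho

dolus and wisu both have last vowel 'u' yet inflect differently (dolos, kawisu), so the last vowel is not what conditions the rule; whether the stem ends in a vowel or a consonant is.
"pabeho" ends in a vowel. The stems ending in a vowel (negliwo → kanegliwo, wisu → kawisu) add the prefix ka-.
The other pattern: stems ending in a consonant change the last vowel to 'o'.
So pabeho → kapabeho.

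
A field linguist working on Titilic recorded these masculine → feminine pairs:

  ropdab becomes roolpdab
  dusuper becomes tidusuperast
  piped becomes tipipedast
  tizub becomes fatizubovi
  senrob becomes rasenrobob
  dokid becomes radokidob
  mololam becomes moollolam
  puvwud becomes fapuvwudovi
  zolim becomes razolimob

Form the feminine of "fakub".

"fakub" has last vowel 'u'. The stems whose last vowel is 'u' (puvwud → fapuvwudovi, tizub → fatizubovi) add fa- … -ovi around the stem.
So fakub → fafakubovi.

fafakubovi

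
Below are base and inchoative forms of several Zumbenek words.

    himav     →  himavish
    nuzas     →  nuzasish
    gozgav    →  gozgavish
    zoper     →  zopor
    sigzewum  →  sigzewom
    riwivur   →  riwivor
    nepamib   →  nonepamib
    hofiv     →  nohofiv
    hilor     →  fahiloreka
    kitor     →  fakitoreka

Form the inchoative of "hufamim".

nohufamim

"hufamim" has last vowel 'i'. The stems whose last vowel is 'i' (nepamib → nonepamib, hofiv → nohofiv) add the prefix no-.
The other patterns: stems whose last vowel is 'a' add -ish; stems whose last vowel is 'e' or 'u' change the last vowel to 'o'; stems whose last vowel is 'o' add fa- … -eka around the stem.
So hufamim → nohufamim.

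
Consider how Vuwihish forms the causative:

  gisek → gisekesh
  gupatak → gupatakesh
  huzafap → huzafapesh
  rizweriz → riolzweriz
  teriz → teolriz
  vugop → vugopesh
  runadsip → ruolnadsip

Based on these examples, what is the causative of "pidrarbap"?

pidrarbapesh

runadsip and huzafap both end in -p yet inflect differently (ruolnadsip, huzafapesh), so the final letter is not what conditions the rule; the last vowel is.
"pidrarbap" has last vowel 'a'. The stems whose last vowel is 'a' (gupatak → gupatakesh, huzafap → huzafapesh) add -esh.
The other pattern: stems whose last vowel is 'i' insert -ol- after the first vowel.
So pidrarbap → pidrarbapesh.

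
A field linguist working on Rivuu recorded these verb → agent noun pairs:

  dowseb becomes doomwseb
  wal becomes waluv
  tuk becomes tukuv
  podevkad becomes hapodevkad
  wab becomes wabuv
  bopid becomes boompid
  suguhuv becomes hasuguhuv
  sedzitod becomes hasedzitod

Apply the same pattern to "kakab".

"kakab" has 2 vowels. The stems with 2 vowels (dowseb → doomwseb, bopid → boompid) insert -om- after the first vowel.
The other patterns: stems with 1 vowel add -uv; stems with 3 vowels add the prefix ha-.
So kakab → kaomkab.

kaomkab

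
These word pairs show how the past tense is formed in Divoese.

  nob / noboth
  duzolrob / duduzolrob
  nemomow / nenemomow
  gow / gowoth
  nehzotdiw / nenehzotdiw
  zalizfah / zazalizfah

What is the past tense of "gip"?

nob and duzolrob both end in -b yet inflect differently (noboth, duduzolrob), so the final letter is not what conditions the rule; the number of vowels is.
"gip" has 1 vowel. The stems with 1 vowel (nob → noboth, gow → gowoth) add -oth.
So gip → gipoth.

gipoth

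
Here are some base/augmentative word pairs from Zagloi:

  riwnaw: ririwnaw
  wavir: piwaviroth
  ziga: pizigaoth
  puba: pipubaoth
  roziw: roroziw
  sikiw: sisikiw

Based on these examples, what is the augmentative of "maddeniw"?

sikiw and wavir both have last vowel 'i' yet inflect differently (sisikiw, piwaviroth), so the last vowel is not what conditions the rule; the final letter is.
"maddeniw" ends in -w. The stems ending in -w (sikiw → sisikiw, riwnaw → ririwnaw, roziw → roroziw) repeat the first consonant+vowel as a prefix.
So maddeniw → mamaddeniw.

mamaddeniw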